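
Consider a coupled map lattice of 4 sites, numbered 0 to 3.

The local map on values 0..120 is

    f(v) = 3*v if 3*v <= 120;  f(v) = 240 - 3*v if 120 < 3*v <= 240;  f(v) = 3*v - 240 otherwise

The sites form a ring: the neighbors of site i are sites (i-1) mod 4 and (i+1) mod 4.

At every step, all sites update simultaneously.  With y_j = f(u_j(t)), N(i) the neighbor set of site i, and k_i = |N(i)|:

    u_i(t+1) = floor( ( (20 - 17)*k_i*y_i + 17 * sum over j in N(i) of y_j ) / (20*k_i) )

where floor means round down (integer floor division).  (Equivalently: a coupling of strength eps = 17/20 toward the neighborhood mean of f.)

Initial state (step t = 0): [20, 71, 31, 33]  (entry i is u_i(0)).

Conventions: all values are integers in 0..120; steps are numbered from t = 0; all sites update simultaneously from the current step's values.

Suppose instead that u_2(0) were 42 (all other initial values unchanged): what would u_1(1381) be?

Simulating step by step:
t=0: [20, 71, 42, 33]
t=1: [62, 78, 70, 88]
t=2: [20, 36, 17, 39]
t=3: [104, 63, 103, 64]
t=4: [52, 67, 52, 67]
t=5: [45, 77, 45, 77]
t=6: [23, 90, 23, 90]
t=7: [35, 63, 35, 63]
t=8: [59, 96, 59, 96]
t=9: [50, 60, 50, 60]
t=10: [64, 85, 64, 85]
t=11: [19, 43, 19, 43]
t=12: [102, 65, 102, 65]
t=13: [48, 62, 48, 62]
t=14: [60, 89, 60, 89]
t=15: [31, 55, 31, 55]
t=16: [77, 90, 77, 90]
t=17: [26, 12, 26, 12]
t=18: [42, 71, 42, 71]
t=19: [40, 100, 40, 100]
t=20: [69, 111, 69, 111]
t=21: [84, 42, 84, 42]
t=22: [98, 27, 98, 27]
t=23: [76, 58, 76, 58]
t=24: [57, 20, 57, 20]
t=25: [61, 67, 61, 67]
t=26: [41, 54, 41, 54]
t=27: [83, 111, 83, 111]
t=28: [80, 21, 80, 21]
t=29: [53, 9, 53, 9]
t=30: [35, 72, 35, 72]
t=31: [36, 92, 36, 92]
t=32: [46, 97, 46, 97]
t=33: [58, 94, 58, 94]
t=34: [45, 62, 45, 62]
t=35: [61, 97, 61, 97]
t=36: [51, 56, 51, 56]
t=37: [74, 84, 74, 84]
t=38: [12, 17, 12, 17]
t=39: [48, 38, 48, 38]
t=40: [111, 98, 111, 98]
t=41: [59, 87, 59, 87]
t=42: [27, 56, 27, 56]
t=43: [73, 79, 73, 79]
t=44: [5, 18, 5, 18]
t=45: [48, 20, 48, 20]
t=46: [65, 90, 65, 90]
t=47: [32, 42, 32, 42]
t=48: [111, 98, 111, 98]

Answer: u_1(1381) = 20
Key observation: The state at step 40, [111, 98, 111, 98], reappears at step 48: the system is in a cycle of period 8 from step 40 on.  Therefore the state at step 1381 equals the state at step 40 + ((1381 - 40) mod 8) = 45, which is [48, 20, 48, 20].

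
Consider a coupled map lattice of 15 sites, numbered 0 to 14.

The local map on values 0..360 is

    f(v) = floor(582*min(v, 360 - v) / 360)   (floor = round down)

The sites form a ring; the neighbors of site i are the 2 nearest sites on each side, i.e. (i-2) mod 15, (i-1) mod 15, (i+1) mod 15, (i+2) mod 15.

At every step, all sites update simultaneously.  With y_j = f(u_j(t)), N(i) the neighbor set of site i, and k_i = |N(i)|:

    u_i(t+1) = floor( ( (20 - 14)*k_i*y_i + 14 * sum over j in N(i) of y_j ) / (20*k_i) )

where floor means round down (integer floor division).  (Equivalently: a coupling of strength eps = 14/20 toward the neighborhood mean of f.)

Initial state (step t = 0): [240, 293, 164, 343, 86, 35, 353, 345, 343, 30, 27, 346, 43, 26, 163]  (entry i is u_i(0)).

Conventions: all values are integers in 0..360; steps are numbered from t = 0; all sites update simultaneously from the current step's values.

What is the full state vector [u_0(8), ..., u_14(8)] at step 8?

Simulating step by step:
t=0: [240, 293, 164, 343, 86, 35, 353, 345, 343, 30, 27, 346, 43, 26, 163]
t=1: [176, 163, 161, 107, 104, 51, 46, 32, 30, 34, 41, 41, 85, 108, 151]
t=2: [249, 246, 233, 186, 153, 105, 83, 60, 57, 56, 73, 95, 137, 180, 223]
t=3: [211, 210, 217, 225, 212, 183, 146, 113, 104, 107, 132, 171, 203, 222, 219]
t=4: [233, 232, 233, 240, 241, 238, 223, 205, 190, 198, 215, 233, 240, 241, 235]
t=5: [202, 202, 200, 198, 200, 209, 226, 241, 251, 246, 233, 215, 203, 198, 200]
t=6: [257, 257, 257, 255, 248, 235, 217, 201, 192, 196, 209, 228, 243, 253, 256]
t=7: [167, 166, 169, 175, 188, 207, 228, 246, 255, 251, 237, 216, 196, 180, 171]
t=8: [274, 272, 273, 271, 261, 241, 217, 196, 185, 189, 206, 232, 253, 269, 274]

Answer: [274, 272, 273, 271, 261, 241, 217, 196, 185, 189, 206, 232, 253, 269, 274]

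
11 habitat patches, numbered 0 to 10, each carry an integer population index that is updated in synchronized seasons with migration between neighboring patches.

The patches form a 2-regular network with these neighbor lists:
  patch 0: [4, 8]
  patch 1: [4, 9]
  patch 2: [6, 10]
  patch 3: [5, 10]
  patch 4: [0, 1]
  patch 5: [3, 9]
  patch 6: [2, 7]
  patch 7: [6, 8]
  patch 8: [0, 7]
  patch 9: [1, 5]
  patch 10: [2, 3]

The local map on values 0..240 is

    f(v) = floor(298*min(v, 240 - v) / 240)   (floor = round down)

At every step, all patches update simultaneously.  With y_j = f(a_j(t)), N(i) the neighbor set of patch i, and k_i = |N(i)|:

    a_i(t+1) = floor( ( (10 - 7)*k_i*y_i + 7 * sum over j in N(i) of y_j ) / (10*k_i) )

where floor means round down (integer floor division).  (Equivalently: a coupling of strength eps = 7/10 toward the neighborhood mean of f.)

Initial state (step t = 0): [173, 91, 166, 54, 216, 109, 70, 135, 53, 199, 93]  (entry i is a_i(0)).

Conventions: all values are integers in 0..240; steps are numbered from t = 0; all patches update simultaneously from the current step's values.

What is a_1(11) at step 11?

Answer: a_1(11) = 131

Derivation:
t=0: [173, 91, 166, 54, 216, 109, 70, 135, 53, 199, 93]
t=1: [57, 61, 97, 107, 76, 81, 103, 91, 94, 101, 89]
t=2: [94, 99, 118, 113, 78, 119, 119, 118, 98, 98, 121]
t=3: [110, 112, 146, 144, 112, 135, 146, 137, 128, 130, 144]
t=4: [138, 137, 117, 122, 137, 128, 119, 127, 133, 134, 117]
t=5: [128, 128, 145, 143, 126, 138, 143, 139, 132, 132, 145]
t=6: [137, 137, 118, 121, 139, 126, 120, 126, 132, 132, 118]
t=7: [128, 128, 147, 144, 126, 140, 145, 141, 134, 134, 146]
t=8: [136, 136, 116, 119, 139, 124, 118, 123, 130, 131, 116]
t=9: [130, 129, 144, 144, 127, 141, 144, 142, 136, 136, 145]
t=10: [134, 135, 118, 119, 137, 123, 119, 123, 128, 129, 118]
t=11: [132, 131, 146, 145, 129, 142, 145, 143, 138, 137, 146]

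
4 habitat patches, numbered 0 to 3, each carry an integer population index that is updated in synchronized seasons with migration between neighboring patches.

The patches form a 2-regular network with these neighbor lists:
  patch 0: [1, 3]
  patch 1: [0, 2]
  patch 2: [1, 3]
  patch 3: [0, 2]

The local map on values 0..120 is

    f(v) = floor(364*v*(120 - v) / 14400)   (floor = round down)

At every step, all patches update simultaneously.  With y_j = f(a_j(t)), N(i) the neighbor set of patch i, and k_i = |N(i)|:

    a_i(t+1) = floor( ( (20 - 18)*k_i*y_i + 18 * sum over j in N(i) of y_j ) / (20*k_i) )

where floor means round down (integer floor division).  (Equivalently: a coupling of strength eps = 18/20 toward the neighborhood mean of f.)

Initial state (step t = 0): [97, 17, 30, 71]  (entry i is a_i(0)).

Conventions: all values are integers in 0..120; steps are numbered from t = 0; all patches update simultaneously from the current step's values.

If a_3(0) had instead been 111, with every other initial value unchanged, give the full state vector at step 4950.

Simulating step by step:
t=0: [97, 17, 30, 111]
t=1: [36, 60, 37, 58]
t=2: [89, 77, 89, 77]
t=3: [81, 70, 81, 70]
t=4: [87, 79, 87, 79]
t=5: [80, 72, 80, 72]
t=6: [86, 80, 86, 80]
t=7: [79, 73, 79, 73]
t=8: [85, 81, 85, 81]
t=9: [78, 75, 78, 75]
t=10: [84, 82, 84, 82]
t=11: [77, 76, 77, 76]
t=12: [83, 83, 83, 83]
t=13: [77, 77, 77, 77]
t=14: [83, 83, 83, 83]

Answer: [83, 83, 83, 83]
Key observation: The state at step 12, [83, 83, 83, 83], reappears at step 14: the system is in a cycle of period 2 from step 12 on.  Therefore the state at step 4950 equals the state at step 12 + ((4950 - 12) mod 2) = 12, which is [83, 83, 83, 83].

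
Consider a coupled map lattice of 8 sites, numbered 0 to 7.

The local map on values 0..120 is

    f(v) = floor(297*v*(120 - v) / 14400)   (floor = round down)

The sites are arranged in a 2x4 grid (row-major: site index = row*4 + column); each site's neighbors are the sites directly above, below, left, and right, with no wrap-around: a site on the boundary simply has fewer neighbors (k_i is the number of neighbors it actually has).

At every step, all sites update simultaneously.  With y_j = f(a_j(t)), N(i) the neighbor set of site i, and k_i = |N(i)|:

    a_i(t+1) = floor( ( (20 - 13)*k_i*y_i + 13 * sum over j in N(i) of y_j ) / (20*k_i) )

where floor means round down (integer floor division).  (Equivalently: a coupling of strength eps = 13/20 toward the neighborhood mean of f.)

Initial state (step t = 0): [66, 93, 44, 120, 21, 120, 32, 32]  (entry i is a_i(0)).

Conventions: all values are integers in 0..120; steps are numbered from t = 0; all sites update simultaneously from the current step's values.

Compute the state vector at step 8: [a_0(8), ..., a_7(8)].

Simulating step by step:
t=0: [66, 93, 44, 120, 21, 120, 32, 32]
t=1: [55, 48, 47, 40, 38, 32, 47, 39]
t=2: [69, 68, 69, 66, 64, 64, 66, 66]
t=3: [72, 72, 72, 72, 72, 72, 72, 73]
t=4: [71, 71, 71, 70, 71, 71, 70, 70]
t=5: [71, 71, 71, 71, 71, 71, 71, 72]
t=6: [71, 71, 71, 71, 71, 71, 71, 71]
t=7: [71, 71, 71, 71, 71, 71, 71, 71]
t=8: [71, 71, 71, 71, 71, 71, 71, 71]

Answer: [71, 71, 71, 71, 71, 71, 71, 71]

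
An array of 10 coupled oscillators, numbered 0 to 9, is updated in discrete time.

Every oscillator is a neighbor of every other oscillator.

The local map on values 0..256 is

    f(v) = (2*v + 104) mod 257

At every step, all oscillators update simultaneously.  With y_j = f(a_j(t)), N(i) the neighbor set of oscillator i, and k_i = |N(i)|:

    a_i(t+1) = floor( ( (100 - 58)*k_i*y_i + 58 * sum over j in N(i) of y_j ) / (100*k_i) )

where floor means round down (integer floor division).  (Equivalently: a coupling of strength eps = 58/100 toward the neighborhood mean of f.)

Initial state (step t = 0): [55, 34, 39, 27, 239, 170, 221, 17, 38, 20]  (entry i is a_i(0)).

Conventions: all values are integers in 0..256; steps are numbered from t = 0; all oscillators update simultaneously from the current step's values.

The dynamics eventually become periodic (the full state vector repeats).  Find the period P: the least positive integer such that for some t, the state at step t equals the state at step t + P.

Simulating step by step:
t=0: [55, 34, 39, 27, 239, 170, 221, 17, 38, 20]
t=1: [171, 156, 159, 151, 119, 161, 106, 144, 159, 146]
t=2: [158, 147, 149, 144, 121, 151, 112, 139, 149, 140]
t=3: [141, 133, 134, 131, 114, 136, 108, 127, 134, 128]
t=4: [113, 107, 108, 105, 93, 109, 89, 103, 108, 103]
t=5: [61, 56, 57, 55, 46, 58, 44, 54, 57, 54]
t=6: [217, 213, 214, 212, 206, 215, 205, 212, 214, 212]
t=7: [17, 14, 15, 14, 9, 16, 9, 14, 15, 14]
t=8: [133, 131, 132, 131, 128, 133, 128, 131, 132, 131]
t=9: [110, 109, 109, 109, 106, 110, 106, 109, 109, 109]
t=10: [65, 64, 64, 64, 62, 65, 62, 64, 64, 64]
t=11: [232, 231, 231, 231, 230, 232, 230, 231, 231, 231]
t=12: [52, 52, 52, 52, 51, 52, 51, 52, 52, 52]
t=13: [207, 207, 207, 207, 207, 207, 207, 207, 207, 207]
t=14: [4, 4, 4, 4, 4, 4, 4, 4, 4, 4]
t=15: [112, 112, 112, 112, 112, 112, 112, 112, 112, 112]
t=16: [71, 71, 71, 71, 71, 71, 71, 71, 71, 71]
t=17: [246, 246, 246, 246, 246, 246, 246, 246, 246, 246]
t=18: [82, 82, 82, 82, 82, 82, 82, 82, 82, 82]
t=19: [11, 11, 11, 11, 11, 11, 11, 11, 11, 11]
t=20: [126, 126, 126, 126, 126, 126, 126, 126, 126, 126]
t=21: [99, 99, 99, 99, 99, 99, 99, 99, 99, 99]
t=22: [45, 45, 45, 45, 45, 45, 45, 45, 45, 45]
t=23: [194, 194, 194, 194, 194, 194, 194, 194, 194, 194]
t=24: [235, 235, 235, 235, 235, 235, 235, 235, 235, 235]
t=25: [60, 60, 60, 60, 60, 60, 60, 60, 60, 60]
t=26: [224, 224, 224, 224, 224, 224, 224, 224, 224, 224]
t=27: [38, 38, 38, 38, 38, 38, 38, 38, 38, 38]
t=28: [180, 180, 180, 180, 180, 180, 180, 180, 180, 180]
t=29: [207, 207, 207, 207, 207, 207, 207, 207, 207, 207]

Answer: 16
Key observation: The state at step 13, [207, 207, 207, 207, 207, 207, 207, 207, 207, 207], reappears at step 29 — and no state repeats earlier — so the cycle the system enters has period 16.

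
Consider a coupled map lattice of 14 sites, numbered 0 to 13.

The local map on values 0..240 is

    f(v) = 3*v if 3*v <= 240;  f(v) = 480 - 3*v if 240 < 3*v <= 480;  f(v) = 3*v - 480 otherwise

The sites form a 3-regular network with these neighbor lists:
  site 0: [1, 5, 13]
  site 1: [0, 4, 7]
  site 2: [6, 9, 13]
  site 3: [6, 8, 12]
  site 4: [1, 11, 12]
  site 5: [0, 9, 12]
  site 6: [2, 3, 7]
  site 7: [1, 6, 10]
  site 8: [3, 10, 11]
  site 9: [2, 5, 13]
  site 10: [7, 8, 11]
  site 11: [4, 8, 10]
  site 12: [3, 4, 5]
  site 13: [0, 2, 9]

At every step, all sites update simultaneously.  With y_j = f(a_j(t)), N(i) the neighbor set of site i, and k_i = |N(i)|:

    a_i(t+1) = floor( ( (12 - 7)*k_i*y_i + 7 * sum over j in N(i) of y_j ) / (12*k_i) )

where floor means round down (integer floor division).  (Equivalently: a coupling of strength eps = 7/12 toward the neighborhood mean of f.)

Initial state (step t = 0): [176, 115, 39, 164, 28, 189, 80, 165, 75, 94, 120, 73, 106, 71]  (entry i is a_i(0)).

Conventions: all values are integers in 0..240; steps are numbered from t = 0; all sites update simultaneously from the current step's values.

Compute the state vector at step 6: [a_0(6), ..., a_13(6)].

Simulating step by step:
t=0: [176, 115, 39, 164, 28, 189, 80, 165, 75, 94, 120, 73, 106, 71]
t=1: [104, 84, 175, 126, 135, 115, 128, 102, 162, 163, 139, 174, 103, 159]
t=2: [141, 176, 39, 95, 117, 123, 102, 147, 42, 39, 69, 45, 131, 44]
t=3: [80, 63, 131, 156, 106, 97, 140, 99, 156, 118, 144, 146, 120, 111]
t=4: [202, 192, 101, 42, 135, 173, 79, 134, 24, 134, 66, 60, 120, 149]
t=5: [85, 94, 141, 135, 108, 79, 172, 135, 128, 80, 146, 142, 96, 87]
t=6: [220, 171, 120, 94, 151, 226, 55, 84, 73, 199, 61, 79, 171, 192]

Answer: [220, 171, 120, 94, 151, 226, 55, 84, 73, 199, 61, 79, 171, 192]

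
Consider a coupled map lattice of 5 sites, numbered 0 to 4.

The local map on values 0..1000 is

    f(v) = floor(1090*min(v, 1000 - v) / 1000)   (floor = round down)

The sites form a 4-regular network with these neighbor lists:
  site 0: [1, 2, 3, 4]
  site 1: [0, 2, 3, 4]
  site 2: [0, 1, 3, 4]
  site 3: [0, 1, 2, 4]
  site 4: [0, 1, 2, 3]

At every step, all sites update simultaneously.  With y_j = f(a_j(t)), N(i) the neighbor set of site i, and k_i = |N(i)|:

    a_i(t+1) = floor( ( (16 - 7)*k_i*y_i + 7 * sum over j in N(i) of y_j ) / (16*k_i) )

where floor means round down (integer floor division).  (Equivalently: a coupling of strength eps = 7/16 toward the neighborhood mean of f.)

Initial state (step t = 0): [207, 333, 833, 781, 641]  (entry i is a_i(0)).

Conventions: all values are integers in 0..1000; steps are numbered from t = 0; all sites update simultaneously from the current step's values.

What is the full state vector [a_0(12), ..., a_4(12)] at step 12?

Simulating step by step:
t=0: [207, 333, 833, 781, 641]
t=1: [254, 316, 235, 260, 330]
t=2: [291, 321, 282, 294, 328]
t=3: [324, 338, 319, 325, 342]
t=4: [356, 362, 353, 356, 364]
t=5: [389, 391, 387, 389, 392]
t=6: [424, 425, 422, 424, 425]
t=7: [461, 462, 460, 461, 462]
t=8: [502, 502, 501, 502, 502]
t=9: [542, 542, 542, 542, 542]
t=10: [499, 499, 499, 499, 499]
t=11: [543, 543, 543, 543, 543]
t=12: [498, 498, 498, 498, 498]

Answer: [498, 498, 498, 498, 498]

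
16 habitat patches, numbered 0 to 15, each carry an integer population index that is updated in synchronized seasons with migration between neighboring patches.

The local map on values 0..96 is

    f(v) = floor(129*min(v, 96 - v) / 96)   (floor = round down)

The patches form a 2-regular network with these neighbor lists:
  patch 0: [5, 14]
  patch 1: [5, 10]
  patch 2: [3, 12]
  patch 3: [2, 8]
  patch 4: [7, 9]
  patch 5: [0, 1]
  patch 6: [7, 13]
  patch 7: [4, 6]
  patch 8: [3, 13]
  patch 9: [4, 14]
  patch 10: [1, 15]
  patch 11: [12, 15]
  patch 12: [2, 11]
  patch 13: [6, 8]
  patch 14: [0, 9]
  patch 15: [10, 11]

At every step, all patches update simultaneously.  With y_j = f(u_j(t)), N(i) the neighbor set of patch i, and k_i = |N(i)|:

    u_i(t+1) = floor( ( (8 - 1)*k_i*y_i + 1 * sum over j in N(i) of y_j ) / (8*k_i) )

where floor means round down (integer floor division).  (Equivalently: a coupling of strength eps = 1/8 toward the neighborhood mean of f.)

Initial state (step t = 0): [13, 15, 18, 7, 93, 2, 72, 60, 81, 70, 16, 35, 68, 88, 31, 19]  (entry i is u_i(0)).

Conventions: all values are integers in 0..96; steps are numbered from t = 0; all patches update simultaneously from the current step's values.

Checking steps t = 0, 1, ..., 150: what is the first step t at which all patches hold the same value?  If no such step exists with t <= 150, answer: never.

Answer: never
Key observation: The state at step 18 reappears at step 26 — the system is in a cycle of period 8 from step 18 on.  No step 0..26 is synchronized, and the cycle repeats forever, so no step up to 150 (or ever) has all patches equal.

Derivation:
t=0: [13, 15, 18, 7, 93, 2, 72, 60, 81, 70, 16, 35, 68, 88, 31, 19]  (not all equal)
t=1: [17, 18, 23, 10, 8, 4, 31, 44, 18, 32, 21, 45, 36, 12, 39, 26]  (not all equal)
t=2: [22, 23, 30, 14, 15, 7, 40, 54, 22, 41, 28, 57, 47, 18, 49, 35]  (not all equal)
t=3: [29, 29, 40, 20, 24, 11, 51, 53, 28, 53, 37, 52, 60, 26, 60, 46]  (not all equal)
t=4: [37, 37, 51, 28, 35, 17, 58, 55, 36, 54, 49, 58, 49, 35, 47, 60]  (not all equal)
t=5: [48, 48, 58, 39, 48, 25, 51, 54, 47, 55, 61, 51, 62, 47, 61, 49]  (not all equal)
t=6: [61, 61, 50, 52, 62, 36, 59, 56, 62, 55, 49, 59, 46, 62, 48, 61]  (not all equal)
t=7: [48, 48, 60, 58, 46, 47, 49, 52, 45, 54, 61, 49, 60, 45, 62, 48]  (not all equal)
t=8: [62, 62, 48, 51, 60, 63, 62, 59, 59, 55, 49, 62, 48, 60, 46, 62]  (not all equal)
t=9: [45, 46, 63, 59, 48, 44, 45, 48, 49, 54, 60, 46, 62, 47, 59, 46]  (not all equal)
t=10: [59, 60, 44, 49, 63, 59, 60, 63, 62, 56, 49, 60, 45, 62, 50, 60]  (not all equal)
t=11: [49, 49, 59, 61, 44, 48, 47, 44, 46, 52, 61, 48, 59, 45, 59, 48]  (not all equal)
t=12: [62, 62, 48, 48, 59, 63, 62, 59, 60, 58, 49, 63, 49, 60, 50, 62]  (not all equal)
t=13: [45, 46, 63, 63, 49, 44, 45, 48, 49, 51, 60, 45, 61, 47, 59, 46]  (not all equal)
t=14: [59, 60, 44, 45, 62, 59, 60, 63, 61, 59, 49, 59, 47, 62, 50, 60]  (not all equal)
t=15: [49, 49, 59, 59, 45, 48, 47, 44, 47, 49, 61, 49, 61, 45, 59, 49]  (not all equal)
t=16: [62, 62, 48, 49, 60, 63, 62, 59, 61, 61, 49, 62, 48, 60, 50, 62]  (not all equal)
t=17: [45, 46, 63, 62, 48, 44, 45, 48, 48, 47, 60, 46, 62, 47, 59, 46]  (not all equal)
t=18: [59, 60, 44, 46, 63, 59, 60, 63, 62, 62, 49, 60, 45, 62, 50, 60]  (not all equal)
t=19: [49, 49, 59, 59, 44, 48, 47, 44, 46, 45, 61, 48, 59, 45, 59, 48]  (not all equal)
t=20: [62, 62, 49, 49, 59, 63, 62, 59, 60, 59, 49, 63, 49, 60, 50, 62]  (not all equal)
t=21: [45, 46, 63, 62, 49, 44, 45, 48, 48, 49, 60, 45, 61, 47, 59, 46]  (not all equal)
t=22: [59, 60, 44, 46, 63, 59, 60, 63, 62, 62, 49, 59, 47, 62, 50, 60]  (not all equal)
t=23: [49, 49, 59, 59, 44, 48, 47, 44, 46, 45, 61, 49, 61, 45, 59, 49]  (not all equal)
t=24: [62, 62, 48, 49, 59, 63, 62, 59, 60, 59, 49, 62, 48, 60, 50, 62]  (not all equal)
t=25: [45, 46, 63, 62, 49, 44, 45, 48, 48, 49, 60, 46, 62, 47, 59, 46]  (not all equal)
t=26: [59, 60, 44, 46, 63, 59, 60, 63, 62, 62, 49, 60, 45, 62, 50, 60]  (not all equal)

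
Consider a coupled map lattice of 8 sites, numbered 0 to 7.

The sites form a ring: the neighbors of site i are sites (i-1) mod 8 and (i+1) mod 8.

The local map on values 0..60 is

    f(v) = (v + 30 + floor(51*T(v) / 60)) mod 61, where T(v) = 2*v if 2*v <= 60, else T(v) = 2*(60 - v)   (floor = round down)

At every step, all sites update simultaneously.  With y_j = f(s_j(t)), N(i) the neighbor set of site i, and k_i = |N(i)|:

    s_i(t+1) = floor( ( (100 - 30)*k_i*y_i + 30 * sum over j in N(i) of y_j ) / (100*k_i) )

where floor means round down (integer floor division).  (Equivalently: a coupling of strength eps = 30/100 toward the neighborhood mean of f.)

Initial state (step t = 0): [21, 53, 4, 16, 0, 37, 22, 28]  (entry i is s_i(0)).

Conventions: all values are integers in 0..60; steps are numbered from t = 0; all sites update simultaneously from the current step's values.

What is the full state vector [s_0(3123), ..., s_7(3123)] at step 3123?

Simulating step by step:
t=0: [21, 53, 4, 16, 0, 37, 22, 28]
t=1: [29, 32, 34, 18, 29, 40, 32, 38]
t=2: [46, 47, 42, 26, 41, 44, 46, 45]
t=3: [38, 38, 40, 39, 41, 40, 38, 38]
t=4: [44, 43, 43, 42, 42, 43, 43, 44]
t=5: [40, 40, 40, 40, 40, 40, 40, 40]
t=6: [43, 43, 43, 43, 43, 43, 43, 43]
t=7: [40, 40, 40, 40, 40, 40, 40, 40]

Answer: [40, 40, 40, 40, 40, 40, 40, 40]
Key observation: The state at step 5, [40, 40, 40, 40, 40, 40, 40, 40], reappears at step 7: the system is in a cycle of period 2 from step 5 on.  Therefore the state at step 3123 equals the state at step 5 + ((3123 - 5) mod 2) = 5, which is [40, 40, 40, 40, 40, 40, 40, 40].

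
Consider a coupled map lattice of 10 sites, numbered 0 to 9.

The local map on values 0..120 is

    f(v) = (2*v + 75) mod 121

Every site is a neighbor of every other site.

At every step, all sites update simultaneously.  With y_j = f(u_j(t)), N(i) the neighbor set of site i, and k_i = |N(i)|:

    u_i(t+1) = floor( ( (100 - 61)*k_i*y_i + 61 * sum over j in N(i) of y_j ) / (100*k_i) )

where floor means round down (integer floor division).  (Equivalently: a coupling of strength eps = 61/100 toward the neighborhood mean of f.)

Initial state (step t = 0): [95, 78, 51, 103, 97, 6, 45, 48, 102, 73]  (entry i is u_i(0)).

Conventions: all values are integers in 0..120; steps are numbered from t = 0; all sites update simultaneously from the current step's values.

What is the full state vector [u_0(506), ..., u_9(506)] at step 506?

Simulating step by step:
t=0: [95, 78, 51, 103, 97, 6, 45, 48, 102, 73]
t=1: [46, 74, 56, 51, 47, 66, 53, 54, 50, 71]
t=2: [60, 78, 67, 63, 61, 73, 65, 65, 63, 76]
t=3: [83, 95, 88, 85, 84, 92, 86, 86, 85, 93]
t=4: [52, 21, 16, 14, 14, 19, 15, 15, 14, 20]
t=5: [88, 107, 104, 102, 102, 106, 103, 103, 102, 106]
t=6: [28, 40, 38, 37, 37, 39, 38, 38, 37, 39]
t=7: [22, 30, 28, 28, 28, 29, 28, 28, 28, 29]
t=8: [53, 19, 17, 17, 17, 18, 17, 17, 17, 18]
t=9: [90, 107, 106, 106, 106, 106, 106, 106, 106, 106]
t=10: [32, 43, 42, 42, 42, 42, 42, 42, 42, 42]
t=11: [30, 37, 36, 36, 36, 36, 36, 36, 36, 36]
t=12: [21, 25, 25, 25, 25, 25, 25, 25, 25, 25]
t=13: [48, 11, 11, 11, 11, 11, 11, 11, 11, 11]
t=14: [78, 93, 93, 93, 93, 93, 93, 93, 93, 93]
t=15: [54, 25, 25, 25, 25, 25, 25, 25, 25, 25]
t=16: [26, 7, 7, 7, 7, 7, 7, 7, 7, 7]
t=17: [56, 83, 83, 83, 83, 83, 83, 83, 83, 83]
t=18: [98, 116, 116, 116, 116, 116, 116, 116, 116, 116]
t=19: [50, 62, 62, 62, 62, 62, 62, 62, 62, 62]
t=20: [68, 76, 76, 76, 76, 76, 76, 76, 76, 76]
t=21: [99, 104, 104, 104, 104, 104, 104, 104, 104, 104]
t=22: [37, 40, 40, 40, 40, 40, 40, 40, 40, 40]
t=23: [31, 33, 33, 33, 33, 33, 33, 33, 33, 33]
t=24: [18, 19, 19, 19, 19, 19, 19, 19, 19, 19]
t=25: [112, 112, 112, 112, 112, 112, 112, 112, 112, 112]
t=26: [57, 57, 57, 57, 57, 57, 57, 57, 57, 57]
t=27: [68, 68, 68, 68, 68, 68, 68, 68, 68, 68]
t=28: [90, 90, 90, 90, 90, 90, 90, 90, 90, 90]
t=29: [13, 13, 13, 13, 13, 13, 13, 13, 13, 13]
t=30: [101, 101, 101, 101, 101, 101, 101, 101, 101, 101]
t=31: [35, 35, 35, 35, 35, 35, 35, 35, 35, 35]
t=32: [24, 24, 24, 24, 24, 24, 24, 24, 24, 24]
t=33: [2, 2, 2, 2, 2, 2, 2, 2, 2, 2]
t=34: [79, 79, 79, 79, 79, 79, 79, 79, 79, 79]
t=35: [112, 112, 112, 112, 112, 112, 112, 112, 112, 112]

Answer: [57, 57, 57, 57, 57, 57, 57, 57, 57, 57]
Key observation: The state at step 25, [112, 112, 112, 112, 112, 112, 112, 112, 112, 112], reappears at step 35: the system is in a cycle of period 10 from step 25 on.  Therefore the state at step 506 equals the state at step 25 + ((506 - 25) mod 10) = 26, which is [57, 57, 57, 57, 57, 57, 57, 57, 57, 57].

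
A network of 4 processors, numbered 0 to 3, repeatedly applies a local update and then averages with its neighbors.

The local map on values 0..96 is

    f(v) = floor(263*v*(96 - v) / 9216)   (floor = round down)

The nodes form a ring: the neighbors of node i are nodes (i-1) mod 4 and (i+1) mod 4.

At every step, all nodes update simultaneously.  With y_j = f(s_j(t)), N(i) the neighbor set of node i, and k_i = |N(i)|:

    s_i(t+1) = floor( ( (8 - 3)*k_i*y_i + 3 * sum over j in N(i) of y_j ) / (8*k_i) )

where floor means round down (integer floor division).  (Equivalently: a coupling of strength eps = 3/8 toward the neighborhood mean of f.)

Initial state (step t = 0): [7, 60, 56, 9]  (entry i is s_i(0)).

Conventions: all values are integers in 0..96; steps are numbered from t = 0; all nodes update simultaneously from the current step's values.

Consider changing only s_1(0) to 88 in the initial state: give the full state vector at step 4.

Answer: [57, 58, 59, 58]
Key observation: This trace re-runs the system from the modified initial state.

Derivation:
t=0: [7, 88, 56, 9]
t=1: [18, 27, 47, 28]
t=2: [45, 52, 60, 53]
t=3: [65, 64, 62, 64]
t=4: [57, 58, 59, 58]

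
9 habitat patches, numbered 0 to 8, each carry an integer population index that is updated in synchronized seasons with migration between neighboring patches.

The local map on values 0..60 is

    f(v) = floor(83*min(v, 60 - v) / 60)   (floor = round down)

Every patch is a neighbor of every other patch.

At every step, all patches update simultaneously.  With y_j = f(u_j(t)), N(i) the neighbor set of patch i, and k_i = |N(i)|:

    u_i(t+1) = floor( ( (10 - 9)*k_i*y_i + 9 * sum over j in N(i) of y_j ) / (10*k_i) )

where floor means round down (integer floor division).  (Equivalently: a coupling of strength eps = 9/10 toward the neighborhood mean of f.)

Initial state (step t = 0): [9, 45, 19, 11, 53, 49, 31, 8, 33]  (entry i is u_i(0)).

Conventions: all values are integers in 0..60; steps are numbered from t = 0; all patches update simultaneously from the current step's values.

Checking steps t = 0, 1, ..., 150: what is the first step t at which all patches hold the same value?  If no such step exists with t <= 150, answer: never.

Simulating step by step:
t=0: [9, 45, 19, 11, 53, 49, 31, 8, 33]  (not all equal)
t=1: [20, 20, 20, 20, 20, 20, 20, 20, 20]  (all equal)

Answer: 1
Key observation: Synchronization is absorbing here: once all patches are equal they stay equal, and step 1 is the first all-equal step.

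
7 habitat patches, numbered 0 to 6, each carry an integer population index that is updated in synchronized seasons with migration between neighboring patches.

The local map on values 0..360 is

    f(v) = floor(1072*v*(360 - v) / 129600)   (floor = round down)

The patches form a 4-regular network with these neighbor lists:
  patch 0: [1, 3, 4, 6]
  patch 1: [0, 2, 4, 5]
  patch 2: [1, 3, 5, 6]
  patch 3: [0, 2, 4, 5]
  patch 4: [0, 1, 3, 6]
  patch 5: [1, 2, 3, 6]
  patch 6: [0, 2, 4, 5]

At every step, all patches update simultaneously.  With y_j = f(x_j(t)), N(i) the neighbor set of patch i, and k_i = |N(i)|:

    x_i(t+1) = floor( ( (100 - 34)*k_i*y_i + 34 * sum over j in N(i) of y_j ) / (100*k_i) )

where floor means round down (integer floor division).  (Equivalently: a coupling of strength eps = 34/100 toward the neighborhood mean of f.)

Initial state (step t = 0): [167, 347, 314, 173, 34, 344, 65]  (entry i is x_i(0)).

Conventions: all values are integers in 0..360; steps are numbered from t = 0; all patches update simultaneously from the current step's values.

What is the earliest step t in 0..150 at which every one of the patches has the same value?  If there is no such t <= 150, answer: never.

Answer: 12
Key observation: Synchronization is absorbing here: once all patches are equal they stay equal, and step 12 is the first all-equal step.

Derivation:
t=0: [167, 347, 314, 173, 34, 344, 65]  (not all equal)
t=1: [222, 68, 121, 220, 121, 79, 148]  (not all equal)
t=2: [244, 185, 230, 245, 236, 198, 248]  (not all equal)
t=3: [236, 260, 247, 237, 241, 257, 235]  (not all equal)
t=4: [239, 220, 229, 237, 236, 222, 238]  (not all equal)
t=5: [240, 251, 247, 242, 242, 250, 241]  (not all equal)
t=6: [236, 228, 230, 234, 235, 228, 235]  (not all equal)
t=7: [242, 246, 246, 243, 242, 246, 242]  (not all equal)
t=8: [235, 231, 231, 234, 235, 231, 235]  (not all equal)
t=9: [242, 245, 245, 243, 242, 245, 242]  (not all equal)
t=10: [235, 233, 233, 234, 235, 233, 235]  (not all equal)
t=11: [242, 243, 243, 243, 242, 243, 242]  (not all equal)
t=12: [235, 235, 235, 235, 235, 235, 235]  (all equal)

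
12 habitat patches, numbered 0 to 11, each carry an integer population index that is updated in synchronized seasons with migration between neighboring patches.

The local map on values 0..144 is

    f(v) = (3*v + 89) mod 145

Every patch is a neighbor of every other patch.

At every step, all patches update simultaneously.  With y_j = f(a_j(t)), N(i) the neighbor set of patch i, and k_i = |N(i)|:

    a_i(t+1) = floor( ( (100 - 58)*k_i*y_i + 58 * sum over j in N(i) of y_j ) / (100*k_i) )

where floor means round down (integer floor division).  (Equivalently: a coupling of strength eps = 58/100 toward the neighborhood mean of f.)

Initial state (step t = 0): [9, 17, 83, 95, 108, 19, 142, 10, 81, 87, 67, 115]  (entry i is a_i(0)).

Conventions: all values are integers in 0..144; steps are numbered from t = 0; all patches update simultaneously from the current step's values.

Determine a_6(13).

Simulating step by step:
t=0: [9, 17, 83, 95, 108, 19, 142, 10, 81, 87, 67, 115]
t=1: [93, 101, 68, 81, 95, 50, 79, 94, 65, 72, 50, 103]
t=2: [74, 83, 47, 61, 77, 80, 59, 75, 97, 51, 80, 85]
t=3: [48, 58, 72, 87, 51, 55, 85, 49, 73, 76, 55, 60]
t=4: [80, 91, 53, 70, 83, 88, 67, 81, 54, 57, 88, 93]
t=5: [53, 65, 76, 42, 56, 62, 38, 54, 77, 81, 62, 67]
t=6: [87, 100, 59, 75, 91, 97, 71, 88, 60, 65, 97, 49]
t=7: [73, 88, 96, 60, 78, 84, 56, 75, 97, 102, 84, 85]
t=8: [49, 65, 74, 88, 54, 61, 83, 51, 75, 81, 61, 62]
t=9: [86, 104, 61, 76, 92, 100, 71, 89, 62, 68, 100, 101]
t=10: [68, 88, 94, 57, 75, 84, 52, 72, 95, 48, 84, 85]
t=11: [39, 61, 68, 80, 47, 57, 75, 43, 69, 70, 57, 58]
t=12: [63, 87, 41, 55, 72, 83, 49, 67, 43, 44, 83, 84]
t=13: [89, 62, 65, 80, 46, 58, 74, 40, 67, 68, 58, 59]

Answer: a_6(13) = 74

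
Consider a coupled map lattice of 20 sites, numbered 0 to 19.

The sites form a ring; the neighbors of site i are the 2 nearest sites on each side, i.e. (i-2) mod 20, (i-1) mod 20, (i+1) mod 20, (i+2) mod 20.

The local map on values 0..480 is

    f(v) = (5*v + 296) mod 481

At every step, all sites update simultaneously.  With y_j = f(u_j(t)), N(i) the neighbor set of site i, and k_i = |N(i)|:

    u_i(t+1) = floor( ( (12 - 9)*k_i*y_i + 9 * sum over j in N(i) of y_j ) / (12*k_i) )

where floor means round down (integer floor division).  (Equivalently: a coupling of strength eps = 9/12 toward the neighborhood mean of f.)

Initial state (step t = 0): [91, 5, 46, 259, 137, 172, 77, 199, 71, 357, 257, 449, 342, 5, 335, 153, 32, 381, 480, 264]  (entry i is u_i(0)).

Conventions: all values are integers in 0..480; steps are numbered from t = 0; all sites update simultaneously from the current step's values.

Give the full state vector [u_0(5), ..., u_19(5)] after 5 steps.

Answer: [251, 238, 229, 149, 116, 100, 96, 117, 176, 231, 252, 280, 326, 283, 258, 276, 239, 207, 212, 244]

Derivation:
t=0: [91, 5, 46, 259, 137, 172, 77, 199, 71, 357, 257, 449, 342, 5, 335, 153, 32, 381, 480, 264]
t=1: [223, 199, 153, 145, 114, 179, 183, 217, 197, 184, 136, 164, 140, 148, 191, 231, 247, 260, 293, 260]
t=2: [280, 224, 253, 210, 215, 265, 315, 301, 255, 233, 146, 109, 108, 109, 110, 115, 166, 144, 237, 272]
t=3: [217, 295, 310, 313, 310, 340, 308, 230, 194, 175, 177, 239, 304, 365, 329, 274, 199, 164, 137, 203]
t=4: [310, 379, 394, 330, 341, 246, 244, 184, 230, 159, 229, 199, 183, 173, 214, 186, 159, 211, 239, 259]
t=5: [251, 238, 229, 149, 116, 100, 96, 117, 176, 231, 252, 280, 326, 283, 258, 276, 239, 207, 212, 244]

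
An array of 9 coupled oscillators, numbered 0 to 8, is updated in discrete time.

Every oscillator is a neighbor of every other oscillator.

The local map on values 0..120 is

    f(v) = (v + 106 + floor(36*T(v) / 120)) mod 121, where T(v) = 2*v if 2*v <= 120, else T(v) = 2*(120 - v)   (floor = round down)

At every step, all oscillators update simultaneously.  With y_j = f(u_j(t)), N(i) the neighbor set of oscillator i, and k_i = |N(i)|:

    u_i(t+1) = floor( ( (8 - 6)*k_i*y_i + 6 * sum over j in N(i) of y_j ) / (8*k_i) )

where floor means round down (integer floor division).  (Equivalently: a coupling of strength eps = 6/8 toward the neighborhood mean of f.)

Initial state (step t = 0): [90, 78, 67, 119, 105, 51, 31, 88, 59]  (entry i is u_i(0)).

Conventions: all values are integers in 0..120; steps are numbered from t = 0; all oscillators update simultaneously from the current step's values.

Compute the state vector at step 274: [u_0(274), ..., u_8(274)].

Answer: [94, 94, 94, 94, 94, 94, 94, 94, 94]
Key observation: The state at step 5, [94, 94, 94, 94, 94, 94, 94, 94, 94], reappears at step 6: the system is in a cycle of period 1 from step 5 on.  Therefore the state at step 274 equals the state at step 5 + ((274 - 5) mod 1) = 5, which is [94, 94, 94, 94, 94, 94, 94, 94, 94].

Derivation:
t=0: [90, 78, 67, 119, 105, 51, 31, 88, 59]
t=1: [83, 82, 82, 85, 84, 79, 74, 83, 81]
t=2: [89, 89, 89, 89, 89, 88, 88, 89, 89]
t=3: [92, 92, 92, 92, 92, 92, 92, 92, 92]
t=4: [93, 93, 93, 93, 93, 93, 93, 93, 93]
t=5: [94, 94, 94, 94, 94, 94, 94, 94, 94]
t=6: [94, 94, 94, 94, 94, 94, 94, 94, 94]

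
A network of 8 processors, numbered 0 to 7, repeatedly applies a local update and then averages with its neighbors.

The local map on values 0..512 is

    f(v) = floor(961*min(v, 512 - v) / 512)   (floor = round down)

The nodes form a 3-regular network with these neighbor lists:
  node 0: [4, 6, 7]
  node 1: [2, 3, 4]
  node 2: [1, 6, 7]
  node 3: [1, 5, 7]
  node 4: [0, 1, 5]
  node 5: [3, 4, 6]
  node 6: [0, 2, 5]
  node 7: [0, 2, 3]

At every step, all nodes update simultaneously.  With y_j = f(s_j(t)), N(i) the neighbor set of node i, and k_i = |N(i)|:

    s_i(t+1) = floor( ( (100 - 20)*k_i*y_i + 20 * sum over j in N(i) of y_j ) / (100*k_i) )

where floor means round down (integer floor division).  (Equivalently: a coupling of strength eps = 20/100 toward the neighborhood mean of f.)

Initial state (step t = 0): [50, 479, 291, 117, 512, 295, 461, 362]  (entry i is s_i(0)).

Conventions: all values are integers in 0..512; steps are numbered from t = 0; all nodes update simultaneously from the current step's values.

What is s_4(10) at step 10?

Simulating step by step:
t=0: [50, 479, 291, 117, 512, 295, 461, 362]
t=1: [99, 91, 360, 225, 37, 346, 136, 273]
t=2: [199, 187, 286, 399, 99, 298, 256, 417]
t=3: [354, 334, 406, 231, 222, 379, 463, 209]
t=4: [296, 337, 212, 411, 391, 261, 122, 375]
t=5: [371, 316, 371, 221, 261, 419, 267, 271]
t=6: [303, 370, 296, 397, 430, 228, 414, 424]
t=7: [347, 264, 364, 229, 194, 378, 228, 199]
t=8: [324, 443, 305, 415, 359, 282, 397, 366]
t=9: [333, 160, 351, 201, 290, 390, 250, 280]
t=10: [356, 313, 321, 365, 390, 266, 432, 415]

Answer: s_4(10) = 390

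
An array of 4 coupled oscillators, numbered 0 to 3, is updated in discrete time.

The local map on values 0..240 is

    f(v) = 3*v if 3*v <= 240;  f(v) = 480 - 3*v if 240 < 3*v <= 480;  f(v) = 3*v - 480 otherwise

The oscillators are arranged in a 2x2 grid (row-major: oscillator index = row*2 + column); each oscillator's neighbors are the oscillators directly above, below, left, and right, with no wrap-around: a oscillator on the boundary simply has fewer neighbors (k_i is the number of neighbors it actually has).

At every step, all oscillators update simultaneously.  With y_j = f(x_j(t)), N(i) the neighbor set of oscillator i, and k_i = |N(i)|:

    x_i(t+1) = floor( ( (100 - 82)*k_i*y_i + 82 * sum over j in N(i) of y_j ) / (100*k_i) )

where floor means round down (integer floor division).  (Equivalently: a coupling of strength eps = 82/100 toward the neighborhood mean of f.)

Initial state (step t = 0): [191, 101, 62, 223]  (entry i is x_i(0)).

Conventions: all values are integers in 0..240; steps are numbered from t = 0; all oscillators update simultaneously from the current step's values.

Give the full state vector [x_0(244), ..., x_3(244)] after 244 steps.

Answer: [113, 174, 174, 113]
Key observation: The state at step 18, [165, 122, 122, 165], reappears at step 26: the system is in a cycle of period 8 from step 18 on.  Therefore the state at step 244 equals the state at step 18 + ((244 - 18) mod 8) = 20, which is [113, 174, 174, 113].

Derivation:
t=0: [191, 101, 62, 223]
t=1: [165, 147, 149, 182]
t=2: [32, 40, 39, 41]
t=3: [114, 111, 110, 119]
t=4: [146, 133, 134, 143]
t=5: [72, 52, 52, 74]
t=6: [166, 207, 207, 167]
t=7: [118, 41, 41, 119]
t=8: [123, 124, 124, 123]
t=9: [108, 110, 110, 108]
t=10: [151, 154, 154, 151]
t=11: [19, 25, 25, 19]
t=12: [71, 60, 60, 71]
t=13: [185, 207, 207, 185]
t=14: [129, 86, 86, 129]
t=15: [198, 116, 116, 198]
t=16: [128, 117, 117, 128]
t=17: [123, 101, 101, 123]
t=18: [165, 122, 122, 165]
t=19: [96, 32, 32, 96]
t=20: [113, 174, 174, 113]
t=21: [59, 123, 123, 59]
t=22: [122, 165, 165, 122]
t=23: [32, 96, 96, 32]
t=24: [174, 113, 113, 174]
t=25: [123, 59, 59, 123]
t=26: [165, 122, 122, 165]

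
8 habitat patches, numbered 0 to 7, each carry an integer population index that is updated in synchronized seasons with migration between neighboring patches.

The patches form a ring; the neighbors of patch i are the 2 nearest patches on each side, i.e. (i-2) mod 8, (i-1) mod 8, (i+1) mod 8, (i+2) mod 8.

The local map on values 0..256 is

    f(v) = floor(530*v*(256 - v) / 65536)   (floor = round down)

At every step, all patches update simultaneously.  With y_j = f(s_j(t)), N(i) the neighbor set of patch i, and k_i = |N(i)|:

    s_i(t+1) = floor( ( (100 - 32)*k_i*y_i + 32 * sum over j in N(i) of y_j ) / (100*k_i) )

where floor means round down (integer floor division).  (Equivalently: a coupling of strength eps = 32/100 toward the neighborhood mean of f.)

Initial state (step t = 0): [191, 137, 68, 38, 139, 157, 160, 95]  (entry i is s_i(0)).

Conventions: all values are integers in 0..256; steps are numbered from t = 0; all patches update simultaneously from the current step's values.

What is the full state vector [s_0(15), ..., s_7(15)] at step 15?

Simulating step by step:
t=0: [191, 137, 68, 38, 139, 157, 160, 95]
t=1: [106, 120, 104, 84, 122, 120, 122, 122]
t=2: [128, 129, 126, 120, 130, 130, 131, 131]
t=3: [132, 131, 131, 131, 131, 131, 132, 132]
t=4: [132, 132, 132, 132, 132, 132, 132, 132]
t=5: [132, 132, 132, 132, 132, 132, 132, 132]
t=6: [132, 132, 132, 132, 132, 132, 132, 132]
t=7: [132, 132, 132, 132, 132, 132, 132, 132]
t=8: [132, 132, 132, 132, 132, 132, 132, 132]
t=9: [132, 132, 132, 132, 132, 132, 132, 132]
t=10: [132, 132, 132, 132, 132, 132, 132, 132]
t=11: [132, 132, 132, 132, 132, 132, 132, 132]
t=12: [132, 132, 132, 132, 132, 132, 132, 132]
t=13: [132, 132, 132, 132, 132, 132, 132, 132]
t=14: [132, 132, 132, 132, 132, 132, 132, 132]
t=15: [132, 132, 132, 132, 132, 132, 132, 132]

Answer: [132, 132, 132, 132, 132, 132, 132, 132]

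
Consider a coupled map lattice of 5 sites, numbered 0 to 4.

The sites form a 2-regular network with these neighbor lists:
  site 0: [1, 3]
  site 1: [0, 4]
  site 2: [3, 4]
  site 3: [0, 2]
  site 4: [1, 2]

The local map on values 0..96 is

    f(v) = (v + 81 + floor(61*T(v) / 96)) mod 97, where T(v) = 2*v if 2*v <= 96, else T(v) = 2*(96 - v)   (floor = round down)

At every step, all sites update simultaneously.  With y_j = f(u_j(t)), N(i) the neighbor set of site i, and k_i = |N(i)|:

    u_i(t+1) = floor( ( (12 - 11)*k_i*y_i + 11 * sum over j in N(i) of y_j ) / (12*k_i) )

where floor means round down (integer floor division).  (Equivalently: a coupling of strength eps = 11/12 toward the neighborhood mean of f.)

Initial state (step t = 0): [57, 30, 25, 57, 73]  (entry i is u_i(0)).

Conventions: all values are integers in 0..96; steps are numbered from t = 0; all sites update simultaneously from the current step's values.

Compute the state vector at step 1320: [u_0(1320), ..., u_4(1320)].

Simulating step by step:
t=0: [57, 30, 25, 57, 73]
t=1: [72, 85, 84, 67, 49]
t=2: [84, 88, 88, 84, 83]
t=3: [82, 82, 82, 82, 82]
t=4: [83, 83, 83, 83, 83]
t=5: [83, 83, 83, 83, 83]

Answer: [83, 83, 83, 83, 83]
Key observation: The state at step 4, [83, 83, 83, 83, 83], reappears at step 5: the system is in a cycle of period 1 from step 4 on.  Therefore the state at step 1320 equals the state at step 4 + ((1320 - 4) mod 1) = 4, which is [83, 83, 83, 83, 83].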